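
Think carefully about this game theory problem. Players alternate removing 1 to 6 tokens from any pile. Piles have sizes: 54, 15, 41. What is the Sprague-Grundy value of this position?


Subtraction set: {1, 2, 3, 4, 5, 6}
For this subtraction set, G(n) = n mod 7 (period = max + 1 = 7).
Pile 1 (size 54): G(54) = 54 mod 7 = 5
Pile 2 (size 15): G(15) = 15 mod 7 = 1
Pile 3 (size 41): G(41) = 41 mod 7 = 6
Total Grundy value = XOR of all: 5 XOR 1 XOR 6 = 2

2


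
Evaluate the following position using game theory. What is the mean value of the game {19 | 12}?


Game = {19 | 12}, a switch {a | b} with numbers a > b.
Its thermograph has left wall a - t and right wall b + t, which meet at t = (a - b)/2, where both equal (a + b)/2. So the mast (mean value) is at (a + b)/2.
Mean = (19 + (12))/2 = 31/2 = 31/2

31/2


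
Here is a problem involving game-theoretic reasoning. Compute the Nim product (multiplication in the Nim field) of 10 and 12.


Nim multiplication is bilinear over XOR: (u XOR v) * w = (u*w) XOR (v*w).
So we split each operand into its bit components and XOR the pairwise Nim products.
10 = 2 + 8 (as XOR of powers of 2).
12 = 4 + 8 (as XOR of powers of 2).
Using the standard Nim-product table on single bits:
  2*2 = 3,   2*4 = 8,   2*8 = 12,
  4*4 = 6,   4*8 = 11,  8*8 = 13,
and  1*x = x (identity), k*l = l*k (commutative).
Pairwise Nim products:
  2 * 4 = 8
  2 * 8 = 12
  8 * 4 = 11
  8 * 8 = 13
XOR them: 8 XOR 12 XOR 11 XOR 13 = 2.
Result: 10 * 12 = 2 (in Nim).

2


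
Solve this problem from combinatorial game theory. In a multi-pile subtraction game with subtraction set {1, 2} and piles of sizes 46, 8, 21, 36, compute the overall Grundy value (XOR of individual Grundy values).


Subtraction set: {1, 2}
For this subtraction set, G(n) = n mod 3 (period = max + 1 = 3).
Pile 1 (size 46): G(46) = 46 mod 3 = 1
Pile 2 (size 8): G(8) = 8 mod 3 = 2
Pile 3 (size 21): G(21) = 21 mod 3 = 0
Pile 4 (size 36): G(36) = 36 mod 3 = 0
Total Grundy value = XOR of all: 1 XOR 2 XOR 0 XOR 0 = 3

3


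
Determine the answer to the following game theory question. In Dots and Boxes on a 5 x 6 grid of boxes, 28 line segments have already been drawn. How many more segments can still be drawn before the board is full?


Grid: 5 x 6 boxes, i.e. 6 rows and 7 columns of dots.
Horizontal edges: (rows + 1) * cols = 6 * 6 = 36
Vertical edges: rows * (cols + 1) = 5 * 7 = 35
Total edges: 36 + 35 = 71
Edges drawn: 28
Remaining: 71 - 28 = 43

43


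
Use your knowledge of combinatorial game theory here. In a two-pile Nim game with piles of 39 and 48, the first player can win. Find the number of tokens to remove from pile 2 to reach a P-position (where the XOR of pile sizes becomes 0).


Piles: 39 and 48
Current XOR: 39 XOR 48 = 23 (non-zero, so this is an N-position).
To make the XOR zero, we need to find a move that balances the piles.
For pile 2 (size 48): target = 48 XOR 23 = 39
We reduce pile 2 from 48 to 39.
Tokens removed: 48 - 39 = 9
Verification: 39 XOR 39 = 0

9


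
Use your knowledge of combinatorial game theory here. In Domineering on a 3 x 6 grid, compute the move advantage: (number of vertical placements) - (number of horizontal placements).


Board is 3 x 6 (rows x cols).
Left (vertical) placements: (rows-1) * cols = 2 * 6 = 12
Right (horizontal) placements: rows * (cols-1) = 3 * 5 = 15
Advantage = Left - Right = 12 - 15 = -3

-3


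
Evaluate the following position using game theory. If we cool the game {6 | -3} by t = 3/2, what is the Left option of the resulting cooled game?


Original game: {6 | -3} (a switch {a | b} with a > b).
Cooling by t (for t below the temperature (a - b)/2 = 9/2) taxes each move by t: {a | b} cooled by t is {a - t | b + t}.
Cooling amount: t = 3/2
Cooled Left option: 6 - 3/2 = 9/2
Cooled Right option: -3 + 3/2 = -3/2
Cooled game: {9/2 | -3/2}
Left option = 9/2

9/2


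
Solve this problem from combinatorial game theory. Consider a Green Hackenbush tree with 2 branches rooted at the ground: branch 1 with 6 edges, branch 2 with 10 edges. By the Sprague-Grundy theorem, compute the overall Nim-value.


The tree has 2 branches from the ground vertex.
In Green Hackenbush, the Nim-value of a simple path of length k is k.
Branch 1: length 6, Nim-value = 6
Branch 2: length 10, Nim-value = 10
Total Nim-value = XOR of all branch values:
0 XOR 6 = 6
6 XOR 10 = 12
Nim-value of the tree = 12

12


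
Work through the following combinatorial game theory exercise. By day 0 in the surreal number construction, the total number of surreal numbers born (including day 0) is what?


Day 0: {|} = 0 is born. Count = 1.
Day n: the number of surreal numbers born by day n is 2^(n+1) - 1.
By day 0: 2^1 - 1 = 1
By day 0: 1 surreal numbers.

1


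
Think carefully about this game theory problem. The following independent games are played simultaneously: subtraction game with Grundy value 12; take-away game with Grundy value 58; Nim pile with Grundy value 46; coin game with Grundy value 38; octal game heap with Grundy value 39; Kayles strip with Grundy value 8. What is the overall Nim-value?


By the Sprague-Grundy theorem, the Grundy value of a sum of games is the XOR of individual Grundy values.
subtraction game: Grundy value = 12. Running XOR: 0 XOR 12 = 12
take-away game: Grundy value = 58. Running XOR: 12 XOR 58 = 54
Nim pile: Grundy value = 46. Running XOR: 54 XOR 46 = 24
coin game: Grundy value = 38. Running XOR: 24 XOR 38 = 62
octal game heap: Grundy value = 39. Running XOR: 62 XOR 39 = 25
Kayles strip: Grundy value = 8. Running XOR: 25 XOR 8 = 17
The combined Grundy value is 17.

17


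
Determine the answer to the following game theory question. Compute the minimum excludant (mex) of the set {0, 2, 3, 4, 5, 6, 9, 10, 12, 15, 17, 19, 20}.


Set = {0, 2, 3, 4, 5, 6, 9, 10, 12, 15, 17, 19, 20}
0 is in the set.
1 is NOT in the set. This is the mex.
mex = 1

1


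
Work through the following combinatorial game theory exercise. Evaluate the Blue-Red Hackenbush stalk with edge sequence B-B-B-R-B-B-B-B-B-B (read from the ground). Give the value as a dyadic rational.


Edges (from ground): B-B-B-R-B-B-B-B-B-B
By Berlekamp's sign-expansion rule, a Blue-Red Hackenbush stalk has the value of the surreal number whose sign sequence is the edge sequence with B -> + and R -> -.
Sign sequence: +++-++++++
Trace the sign expansion in the surreal number tree, starting from 0:
Edge 1: B (sign +) -> bounds (0, +inf), value = 1
Edge 2: B (sign +) -> bounds (1, +inf), value = 2
Edge 3: B (sign +) -> bounds (2, +inf), value = 3
Edge 4: R (sign -) -> bounds (2, 3), value = 5/2
Edge 5: B (sign +) -> bounds (5/2, 3), value = 11/4
Edge 6: B (sign +) -> bounds (11/4, 3), value = 23/8
Edge 7: B (sign +) -> bounds (23/8, 3), value = 47/16
Edge 8: B (sign +) -> bounds (47/16, 3), value = 95/32
Edge 9: B (sign +) -> bounds (95/32, 3), value = 191/64
Edge 10: B (sign +) -> bounds (191/64, 3), value = 383/128
Game value = 383/128

383/128


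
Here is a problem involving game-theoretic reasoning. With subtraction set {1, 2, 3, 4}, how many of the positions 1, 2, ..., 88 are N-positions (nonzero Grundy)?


Subtraction set S = {1, 2, 3, 4}, so G(n) = n mod 5.
G(n) = 0 when n is a multiple of 5.
Multiples of 5 in [1, 88]: 17
N-positions (nonzero Grundy) = 88 - 17 = 71

71


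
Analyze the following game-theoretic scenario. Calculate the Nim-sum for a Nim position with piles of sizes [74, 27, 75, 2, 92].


We need the XOR (exclusive or) of all pile sizes.
After XOR-ing pile 1 (size 74): 0 XOR 74 = 74
After XOR-ing pile 2 (size 27): 74 XOR 27 = 81
After XOR-ing pile 3 (size 75): 81 XOR 75 = 26
After XOR-ing pile 4 (size 2): 26 XOR 2 = 24
After XOR-ing pile 5 (size 92): 24 XOR 92 = 68
The Nim-value of this position is 68.

68


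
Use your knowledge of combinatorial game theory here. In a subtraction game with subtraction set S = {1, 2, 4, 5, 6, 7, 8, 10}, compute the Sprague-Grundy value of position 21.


The subtraction set is S = {1, 2, 4, 5, 6, 7, 8, 10}.
G(k) = mex{ G(k - s) : s in S, s <= k }. We compute iteratively: G(0) = 0.
G(1) = mex({0}) = 1
G(2) = mex({0, 1}) = 2
G(3) = mex({1, 2}) = 0
G(4) = mex({0, 2}) = 1
G(5) = mex({0, 1}) = 2
G(6) = mex({0, 1, 2}) = 3
G(7) = mex({0, 1, 2, 3}) = 4
G(8) = mex({0, 1, 2, 3, 4}) = 5
G(9) = mex({0, 1, 2, 4, 5}) = 3
G(10) = mex({0, 1, 2, 3, 5}) = 4
G(11) = mex({0, 1, 2, 3, 4}) = 5
G(12) = mex({1, 2, 3, 4, 5}) = 0
G(13) = mex({0, 2, 3, 4, 5}) = 1
G(14) = mex({0, 1, 3, 4, 5}) = 2
G(15) = mex({1, 2, 3, 4, 5}) = 0
G(16) = mex({0, 2, 3, 4, 5}) = 1
G(17) = mex({0, 1, 3, 4, 5}) = 2
G(18) = mex({0, 1, 2, 4, 5}) = 3
G(19) = mex({0, 1, 2, 3, 5}) = 4
G(20) = mex({0, 1, 2, 3, 4}) = 5
G(21) = mex({0, 1, 2, 4, 5}) = 3
Therefore G(21) = 3.

3


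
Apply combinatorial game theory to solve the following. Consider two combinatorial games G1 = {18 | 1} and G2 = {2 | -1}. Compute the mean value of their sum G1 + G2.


G1 = {18 | 1}, G2 = {2 | -1}
Each is a switch {a | b} with numbers a > b; its mean value is (a + b)/2, and mean value is additive over game sums: m(G1 + G2) = m(G1) + m(G2).
Mean of G1 = (18 + (1))/2 = 19/2 = 19/2
Mean of G2 = (2 + (-1))/2 = 1/2 = 1/2
Mean of G1 + G2 = 19/2 + 1/2 = 10

10


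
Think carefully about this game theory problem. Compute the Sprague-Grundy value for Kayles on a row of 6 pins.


Kayles: a move removes 1 or 2 adjacent pins from a contiguous row.
Removing pins from a row of k leaves two independent rows (a, b) with a + b = k - 1 (one pin) or a + b = k - 2 (two pins); an end removal gives a = 0.
By Sprague-Grundy, G(k) = mex{ G(a) XOR G(b) } over all these splits. G(0) = 0.
G(1): splits (0,0):0^0=0 -> mex({0}) = 1
G(2): splits (0,1):0^1=1 (0,0):0^0=0 -> mex({0, 1}) = 2
G(3): splits (0,2):0^2=2 (1,1):1^1=0 (0,1):0^1=1 -> mex({0, 1, 2}) = 3
G(4): splits (0,3):0^3=3 (1,2):1^2=3 (0,2):0^2=2 (1,1):1^1=0 -> mex({0, 2, 3}) = 1
G(5): splits (0,4):0^1=1 (1,3):1^3=2 (2,2):2^2=0 (0,3):0^3=3 (1,2):1^2=3 -> mex({0, 1, 2, 3}) = 4
G(6) = mex({0, 1, 2, 4}) = 3
Therefore G(6) = 3.

3


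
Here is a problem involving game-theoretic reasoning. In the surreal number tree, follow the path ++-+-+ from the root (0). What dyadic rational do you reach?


Sign expansion: ++-+-+
Rule: track bounds (lo, hi), initially (-inf, +inf). On '+', the current value becomes lo and we move to the simplest number in (value, hi): value + 1 if hi = +inf, otherwise the midpoint (value + hi)/2. On '-', the current value becomes hi and we move to value - 1 if lo = -inf, otherwise the midpoint (lo + value)/2.
Start at 0.
Step 1: sign = +, move right. Bounds: (0, +inf). Value = 1
Step 2: sign = +, move right. Bounds: (1, +inf). Value = 2
Step 3: sign = -, move left. Bounds: (1, 2). Value = 3/2
Step 4: sign = +, move right. Bounds: (3/2, 2). Value = 7/4
Step 5: sign = -, move left. Bounds: (3/2, 7/4). Value = 13/8
Step 6: sign = +, move right. Bounds: (13/8, 7/4). Value = 27/16
The surreal number with sign expansion ++-+-+ is 27/16.

27/16


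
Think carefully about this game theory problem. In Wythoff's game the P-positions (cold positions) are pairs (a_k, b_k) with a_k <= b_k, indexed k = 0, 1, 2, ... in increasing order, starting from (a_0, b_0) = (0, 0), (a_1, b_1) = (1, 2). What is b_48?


By Wythoff's theorem, a_k = floor(k * phi) and b_k = floor(k * phi^2) = a_k + k, where phi = (1 + sqrt(5))/2 is the golden ratio.
phi = (1 + sqrt(5))/2 = 1.618034
phi^2 = phi + 1 = 2.618034
k = 48
k * phi^2 = 48 * 2.618034 = 125.665631
b_48 = floor(k * phi^2) = 125 (check: a_48 + k = 77 + 48 = 125)

125


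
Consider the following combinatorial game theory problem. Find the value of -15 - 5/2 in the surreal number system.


x = -15, y = 5/2
Converting to common denominator: 2
x = -30/2, y = 5/2
x - y = -15 - 5/2 = -35/2

-35/2


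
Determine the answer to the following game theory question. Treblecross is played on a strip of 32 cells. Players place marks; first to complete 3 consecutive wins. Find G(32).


Treblecross: place X on empty cells; 3-in-a-row wins.
Playing within two cells of an existing X lets the opponent win at once, so sensible play treats the cells i-2..i+2 around each X as dead. The player left with no safe cell loses, so this is a normal-play take-away game on strips of safe cells.
Placing X at cell i (0-indexed) of a strip of k safe cells leaves independent strips of sizes max(0, i-2) and max(0, k-i-3). Hence G(k) = mex{ G(max(0,i-2)) XOR G(max(0,k-i-3)) : 0 <= i < k }, with G(0) = 0.
G(1): splits (0,0):0^0=0 -> mex({0}) = 1
G(2): splits (0,0):0^0=0 -> mex({0}) = 1
G(3): splits (0,0):0^0=0 -> mex({0}) = 1
G(4): splits (0,1):0^1=1 (0,0):0^0=0 -> mex({0, 1}) = 2
G(5): splits (0,2):0^1=1 (0,1):0^1=1 (0,0):0^0=0 -> mex({0, 1}) = 2
G(6) = mex({1}) = 0
G(7) = mex({0, 1, 2}) = 3
G(8) = mex({0, 1, 2}) = 3
G(9) = mex({0, 2}) = 1
G(10) = mex({0, 2, 3}) = 1
G(11) = mex({0, 3}) = 1
G(12) = mex({1, 3}) = 0
G(13) = mex({0, 1, 2, 3}) = 4
G(14) = mex({0, 1, 2}) = 3
G(15) = mex({0, 1, 2}) = 3
G(16) = mex({0, 1, 2, 4}) = 3
G(17) = mex({0, 1, 3, 4}) = 2
G(18) = mex({0, 1, 3, 4}) = 2
G(19) = mex({0, 1, 3, 5}) = 2
G(20) = mex({0, 1, 2, 3, 5}) = 4
G(21) = mex({0, 1, 2, 3, 5}) = 4
G(22) = mex({1, 2, 6}) = 0
G(23) = mex({0, 1, 2, 3, 4, 6}) = 5
G(24) = mex({0, 1, 2, 3, 4}) = 5
G(25) = mex({0, 1, 3, 4, 7}) = 2
G(26) = mex({0, 1, 3, 4, 5, 7}) = 2
G(27) = mex({0, 1, 3, 5}) = 2
G(28) = mex({0, 1, 2, 5}) = 3
G(29) = mex({0, 1, 2, 4, 5, 6}) = 3
G(30) = mex({1, 2, 4, 6}) = 0
G(31) = mex({0, 1, 2, 3, 4, 6}) = 5
G(32) = mex({1, 2, 3, 4, 7}) = 0
Therefore G(32) = 0.

0


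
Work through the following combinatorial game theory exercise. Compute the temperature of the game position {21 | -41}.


The game is {21 | -41}, a switch {a | b} with numbers a > b.
Cooling {a | b} by t gives {a - t | b + t}, which stops being hot when a - t = b + t, i.e. at t = (a - b)/2. So the temperature of a switch is (a - b)/2.
Temperature = (Left option - Right option) / 2
= (21 - (-41)) / 2
= 62 / 2
= 31

31


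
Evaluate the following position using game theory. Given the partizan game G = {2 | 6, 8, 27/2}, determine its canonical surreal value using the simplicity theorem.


Left options: {2}, max = 2
Right options: {6, 8, 27/2}, min = 6
All options are numbers and max(Left) < min(Right), so by the simplicity theorem the value is the simplest (earliest-born) number strictly between 2 and 6.
Integers 3 through 5 all lie strictly between 2 and 6.
Among integers, the simplest (lowest birthday = smallest |n|; 0 is born on day 0, +-n on day n) is 3.
No non-integer in the interval can be simpler: if x is a non-integer in the interval, then floor(x) or ceil(x) also lies in the interval (the interval contains an integer), and both are proper prefixes of x's sign expansion, i.e. born earlier. So the game value is 3.
Game value = 3

3


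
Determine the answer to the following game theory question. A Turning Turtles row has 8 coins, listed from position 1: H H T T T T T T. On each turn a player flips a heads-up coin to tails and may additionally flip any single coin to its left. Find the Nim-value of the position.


Coins: H H T T T T T T
Key fact: a single head at position k behaves exactly like a Nim heap of size k (turning it to T and optionally flipping a coin at j < k corresponds to moving the heap from k to j, or to 0), and heads combine as a disjunctive sum (two heads at the same place would cancel, matching j XOR j = 0). So the Nim-value is the XOR of the 1-indexed positions of the heads.
Face-up positions (1-indexed): [1, 2]
XOR 0 with 1: 0 XOR 1 = 1
XOR 1 with 2: 1 XOR 2 = 3
Nim-value = 3

3


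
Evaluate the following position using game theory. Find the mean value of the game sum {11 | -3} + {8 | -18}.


G1 = {11 | -3}, G2 = {8 | -18}
Each is a switch {a | b} with numbers a > b; its mean value is (a + b)/2, and mean value is additive over game sums: m(G1 + G2) = m(G1) + m(G2).
Mean of G1 = (11 + (-3))/2 = 8/2 = 4
Mean of G2 = (8 + (-18))/2 = -10/2 = -5
Mean of G1 + G2 = 4 + -5 = -1

-1


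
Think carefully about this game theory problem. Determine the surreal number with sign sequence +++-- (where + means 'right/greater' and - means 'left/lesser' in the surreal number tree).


Sign expansion: +++--
Rule: track bounds (lo, hi), initially (-inf, +inf). On '+', the current value becomes lo and we move to the simplest number in (value, hi): value + 1 if hi = +inf, otherwise the midpoint (value + hi)/2. On '-', the current value becomes hi and we move to value - 1 if lo = -inf, otherwise the midpoint (lo + value)/2.
Start at 0.
Step 1: sign = +, move right. Bounds: (0, +inf). Value = 1
Step 2: sign = +, move right. Bounds: (1, +inf). Value = 2
Step 3: sign = +, move right. Bounds: (2, +inf). Value = 3
Step 4: sign = -, move left. Bounds: (2, 3). Value = 5/2
Step 5: sign = -, move left. Bounds: (2, 5/2). Value = 9/4
The surreal number with sign expansion +++-- is 9/4.

9/4


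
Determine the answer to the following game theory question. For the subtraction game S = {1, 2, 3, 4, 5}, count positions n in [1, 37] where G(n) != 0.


Subtraction set S = {1, 2, 3, 4, 5}, so G(n) = n mod 6.
G(n) = 0 when n is a multiple of 6.
Multiples of 6 in [1, 37]: 6
N-positions (nonzero Grundy) = 37 - 6 = 31

31


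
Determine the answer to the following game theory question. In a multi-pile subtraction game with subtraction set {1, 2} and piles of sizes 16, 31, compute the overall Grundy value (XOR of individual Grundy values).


Subtraction set: {1, 2}
For this subtraction set, G(n) = n mod 3 (period = max + 1 = 3).
Pile 1 (size 16): G(16) = 16 mod 3 = 1
Pile 2 (size 31): G(31) = 31 mod 3 = 1
Total Grundy value = XOR of all: 1 XOR 1 = 0

0


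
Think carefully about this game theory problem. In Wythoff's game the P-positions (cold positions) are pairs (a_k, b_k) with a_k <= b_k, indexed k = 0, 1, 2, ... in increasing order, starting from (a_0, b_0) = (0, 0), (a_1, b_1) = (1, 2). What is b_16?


By Wythoff's theorem, a_k = floor(k * phi) and b_k = floor(k * phi^2) = a_k + k, where phi = (1 + sqrt(5))/2 is the golden ratio.
phi = (1 + sqrt(5))/2 = 1.618034
phi^2 = phi + 1 = 2.618034
k = 16
k * phi^2 = 16 * 2.618034 = 41.888544
b_16 = floor(k * phi^2) = 41 (check: a_16 + k = 25 + 16 = 41)

41


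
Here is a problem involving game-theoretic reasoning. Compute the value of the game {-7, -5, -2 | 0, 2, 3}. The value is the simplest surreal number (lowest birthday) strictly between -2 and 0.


Left options: {-7, -5, -2}, max = -2
Right options: {0, 2, 3}, min = 0
All options are numbers and max(Left) < min(Right), so by the simplicity theorem the value is the simplest (earliest-born) number strictly between -2 and 0.
The only integer strictly between -2 and 0 is -1.
No non-integer in the interval can be simpler: if x is a non-integer in the interval, then floor(x) or ceil(x) also lies in the interval (the interval contains an integer), and both are proper prefixes of x's sign expansion, i.e. born earlier. So the game value is -1.
Game value = -1

-1


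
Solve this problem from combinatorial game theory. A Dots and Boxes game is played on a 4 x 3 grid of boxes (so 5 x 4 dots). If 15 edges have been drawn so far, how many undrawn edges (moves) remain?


Grid: 4 x 3 boxes, i.e. 5 rows and 4 columns of dots.
Horizontal edges: (rows + 1) * cols = 5 * 3 = 15
Vertical edges: rows * (cols + 1) = 4 * 4 = 16
Total edges: 15 + 16 = 31
Edges drawn: 15
Remaining: 31 - 15 = 16

16


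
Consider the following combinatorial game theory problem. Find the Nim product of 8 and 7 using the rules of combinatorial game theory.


Nim multiplication is bilinear over XOR: (u XOR v) * w = (u*w) XOR (v*w).
So we split each operand into its bit components and XOR the pairwise Nim products.
8 = 8 (as XOR of powers of 2).
7 = 1 + 2 + 4 (as XOR of powers of 2).
Using the standard Nim-product table on single bits:
  2*2 = 3,   2*4 = 8,   2*8 = 12,
  4*4 = 6,   4*8 = 11,  8*8 = 13,
and  1*x = x (identity), k*l = l*k (commutative).
Pairwise Nim products:
  8 * 1 = 8
  8 * 2 = 12
  8 * 4 = 11
XOR them: 8 XOR 12 XOR 11 = 15.
Result: 8 * 7 = 15 (in Nim).

15


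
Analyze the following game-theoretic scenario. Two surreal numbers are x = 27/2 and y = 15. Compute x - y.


x = 27/2, y = 15
Converting to common denominator: 2
x = 27/2, y = 30/2
x - y = 27/2 - 15 = -3/2

-3/2


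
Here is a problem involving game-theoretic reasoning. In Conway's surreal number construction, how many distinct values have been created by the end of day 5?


Day 0: {|} = 0 is born. Count = 1.
Day n: the number of surreal numbers born by day n is 2^(n+1) - 1.
By day 0: 2^1 - 1 = 1
By day 1: 2^2 - 1 = 3
By day 2: 2^3 - 1 = 7
By day 3: 2^4 - 1 = 15
By day 4: 2^5 - 1 = 31
By day 5: 2^6 - 1 = 63
By day 5: 63 surreal numbers.

63


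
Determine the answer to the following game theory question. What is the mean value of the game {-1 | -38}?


Game = {-1 | -38}, a switch {a | b} with numbers a > b.
Its thermograph has left wall a - t and right wall b + t, which meet at t = (a - b)/2, where both equal (a + b)/2. So the mast (mean value) is at (a + b)/2.
Mean = (-1 + (-38))/2 = -39/2 = -39/2

-39/2


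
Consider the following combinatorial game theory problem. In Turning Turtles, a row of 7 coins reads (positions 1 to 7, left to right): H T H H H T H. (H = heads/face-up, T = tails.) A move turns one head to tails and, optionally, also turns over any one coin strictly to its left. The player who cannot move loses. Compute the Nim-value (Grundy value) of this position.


Coins: H T H H H T H
Key fact: a single head at position k behaves exactly like a Nim heap of size k (turning it to T and optionally flipping a coin at j < k corresponds to moving the heap from k to j, or to 0), and heads combine as a disjunctive sum (two heads at the same place would cancel, matching j XOR j = 0). So the Nim-value is the XOR of the 1-indexed positions of the heads.
Face-up positions (1-indexed): [1, 3, 4, 5, 7]
XOR 0 with 1: 0 XOR 1 = 1
XOR 1 with 3: 1 XOR 3 = 2
XOR 2 with 4: 2 XOR 4 = 6
XOR 6 with 5: 6 XOR 5 = 3
XOR 3 with 7: 3 XOR 7 = 4
Nim-value = 4

4


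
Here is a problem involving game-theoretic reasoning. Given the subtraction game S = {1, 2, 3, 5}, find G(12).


The subtraction set is S = {1, 2, 3, 5}.
G(k) = mex{ G(k - s) : s in S, s <= k }. We compute iteratively: G(0) = 0.
G(1) = mex({0}) = 1
G(2) = mex({0, 1}) = 2
G(3) = mex({0, 1, 2}) = 3
G(4) = mex({1, 2, 3}) = 0
G(5) = mex({0, 2, 3}) = 1
G(6) = mex({0, 1, 3}) = 2
G(7) = mex({0, 1, 2}) = 3
G(8) = mex({1, 2, 3}) = 0
Observe that G(4)..G(8) = 0, 1, 2, 3, 0 repeats G(0)..G(4) = 0, 1, 2, 3, 0.
For k >= max(S) = 5, G(k) is determined by the previous 5 values G(k-5)..G(k-1); a window of 5 consecutive values has recurred shifted by 4, so by induction G(k + 4) = G(k) for all k >= 0: the sequence is periodic from the start with period 4.
One period: G(0..3) = 0, 1, 2, 3.
12 mod 4 = 0, so G(12) = G(0) = 0.

0


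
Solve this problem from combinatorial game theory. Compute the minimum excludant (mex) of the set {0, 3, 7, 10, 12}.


Set = {0, 3, 7, 10, 12}
0 is in the set.
1 is NOT in the set. This is the mex.
mex = 1

1


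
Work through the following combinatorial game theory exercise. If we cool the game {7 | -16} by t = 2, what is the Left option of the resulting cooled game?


Original game: {7 | -16} (a switch {a | b} with a > b).
Cooling by t (for t below the temperature (a - b)/2 = 23/2) taxes each move by t: {a | b} cooled by t is {a - t | b + t}.
Cooling amount: t = 2
Cooled Left option: 7 - 2 = 5
Cooled Right option: -16 + 2 = -14
Cooled game: {5 | -14}
Left option = 5

5


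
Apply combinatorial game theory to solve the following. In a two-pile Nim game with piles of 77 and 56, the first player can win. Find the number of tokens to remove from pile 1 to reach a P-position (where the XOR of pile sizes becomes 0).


Piles: 77 and 56
Current XOR: 77 XOR 56 = 117 (non-zero, so this is an N-position).
To make the XOR zero, we need to find a move that balances the piles.
For pile 1 (size 77): target = 77 XOR 117 = 56
We reduce pile 1 from 77 to 56.
Tokens removed: 77 - 56 = 21
Verification: 56 XOR 56 = 0

21


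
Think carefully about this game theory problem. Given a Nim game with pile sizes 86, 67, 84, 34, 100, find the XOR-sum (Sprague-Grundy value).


We need the XOR (exclusive or) of all pile sizes.
After XOR-ing pile 1 (size 86): 0 XOR 86 = 86
After XOR-ing pile 2 (size 67): 86 XOR 67 = 21
After XOR-ing pile 3 (size 84): 21 XOR 84 = 65
After XOR-ing pile 4 (size 34): 65 XOR 34 = 99
After XOR-ing pile 5 (size 100): 99 XOR 100 = 7
The Nim-value of this position is 7.

7


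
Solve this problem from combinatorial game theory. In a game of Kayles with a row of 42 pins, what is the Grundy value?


Kayles: a move removes 1 or 2 adjacent pins from a contiguous row.
Removing pins from a row of k leaves two independent rows (a, b) with a + b = k - 1 (one pin) or a + b = k - 2 (two pins); an end removal gives a = 0.
By Sprague-Grundy, G(k) = mex{ G(a) XOR G(b) } over all these splits. G(0) = 0.
G(1): splits (0,0):0^0=0 -> mex({0}) = 1
G(2): splits (0,1):0^1=1 (0,0):0^0=0 -> mex({0, 1}) = 2
G(3): splits (0,2):0^2=2 (1,1):1^1=0 (0,1):0^1=1 -> mex({0, 1, 2}) = 3
G(4): splits (0,3):0^3=3 (1,2):1^2=3 (0,2):0^2=2 (1,1):1^1=0 -> mex({0, 2, 3}) = 1
G(5): splits (0,4):0^1=1 (1,3):1^3=2 (2,2):2^2=0 (0,3):0^3=3 (1,2):1^2=3 -> mex({0, 1, 2, 3}) = 4
G(6) = mex({0, 1, 2, 4}) = 3
G(7) = mex({0, 1, 3, 4, 5}) = 2
G(8) = mex({0, 2, 3, 5, 6}) = 1
G(9) = mex({0, 1, 2, 3, 6, 7}) = 4
G(10) = mex({0, 1, 3, 4, 5, 7}) = 2
G(11) = mex({0, 1, 2, 3, 4, 5}) = 6
G(12) = mex({0, 1, 2, 3, 5, 6, 7}) = 4
G(13) = mex({0, 2, 3, 4, 6, 7}) = 1
G(14) = mex({0, 1, 4, 5, 6, 7}) = 2
G(15) = mex({0, 1, 2, 3, 4, 5, 6}) = 7
G(16) = mex({0, 2, 3, 5, 6, 7}) = 1
G(17) = mex({0, 1, 2, 3, 5, 6, 7}) = 4
G(18) = mex({0, 1, 2, 4, 5, 6}) = 3
G(19) = mex({0, 1, 3, 4, 5, 7}) = 2
G(20) = mex({0, 2, 3, 4, 5, 6, 7}) = 1
G(21) = mex({0, 1, 2, 3, 5, 6, 7}) = 4
G(22) = mex({0, 1, 2, 3, 4, 5, 7}) = 6
G(23) = mex({0, 1, 2, 3, 4, 5, 6}) = 7
G(24) = mex({0, 1, 2, 3, 5, 6, 7}) = 4
G(25) = mex({0, 2, 3, 4, 6, 7}) = 1
G(26) = mex({0, 1, 3, 4, 5, 6, 7}) = 2
G(27) = mex({0, 1, 2, 3, 4, 5, 6, 7}) = 8
G(28) = mex({0, 1, 2, 3, 4, 6, 7, 8}) = 5
G(29) = mex({0, 1, 2, 3, 5, 6, 7, 8, 9}) = 4
G(30) = mex({0, 1, 2, 3, 4, 5, 6, 9, 10}) = 7
G(31) = mex({0, 1, 3, 4, 5, 7, 10, 11}) = 2
G(32) = mex({0, 2, 3, 4, 5, 6, 7, 9, 11}) = 1
G(33) = mex({0, 1, 2, 3, 4, 5, 6, 7, 9, 12}) = 8
G(34) = mex({0, 1, 2, 3, 4, 5, 7, 8, 11, 12}) = 6
G(35) = mex({0, 1, 2, 3, 4, 5, 6, 8, 9, 10, 11}) = 7
G(36) = mex({0, 1, 2, 3, 5, 6, 7, 9, 10}) = 4
G(37) = mex({0, 2, 3, 4, 6, 7, 9, 10, 11, 12}) = 1
G(38) = mex({0, 1, 3, 4, 5, 6, 7, 9, 10, 11, 12}) = 2
G(39) = mex({0, 1, 2, 4, 5, 6, 7, 9, 10, 12, 14}) = 3
G(40) = mex({0, 2, 3, 4, 6, 7, 11, 12, 14}) = 1
G(41) = mex({0, 1, 2, 3, 5, 6, 7, 9, 10, 11, 12}) = 4
G(42) = mex({0, 1, 2, 3, 4, 5, 6, 9, 10}) = 7
Therefore G(42) = 7.

7


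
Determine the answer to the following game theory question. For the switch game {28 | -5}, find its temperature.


The game is {28 | -5}, a switch {a | b} with numbers a > b.
Cooling {a | b} by t gives {a - t | b + t}, which stops being hot when a - t = b + t, i.e. at t = (a - b)/2. So the temperature of a switch is (a - b)/2.
Temperature = (Left option - Right option) / 2
= (28 - (-5)) / 2
= 33 / 2
= 33/2

33/2


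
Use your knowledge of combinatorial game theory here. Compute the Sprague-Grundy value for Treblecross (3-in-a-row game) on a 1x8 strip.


Treblecross: place X on empty cells; 3-in-a-row wins.
Playing within two cells of an existing X lets the opponent win at once, so sensible play treats the cells i-2..i+2 around each X as dead. The player left with no safe cell loses, so this is a normal-play take-away game on strips of safe cells.
Placing X at cell i (0-indexed) of a strip of k safe cells leaves independent strips of sizes max(0, i-2) and max(0, k-i-3). Hence G(k) = mex{ G(max(0,i-2)) XOR G(max(0,k-i-3)) : 0 <= i < k }, with G(0) = 0.
G(1): splits (0,0):0^0=0 -> mex({0}) = 1
G(2): splits (0,0):0^0=0 -> mex({0}) = 1
G(3): splits (0,0):0^0=0 -> mex({0}) = 1
G(4): splits (0,1):0^1=1 (0,0):0^0=0 -> mex({0, 1}) = 2
G(5): splits (0,2):0^1=1 (0,1):0^1=1 (0,0):0^0=0 -> mex({0, 1}) = 2
G(6) = mex({1}) = 0
G(7) = mex({0, 1, 2}) = 3
G(8) = mex({0, 1, 2}) = 3
Therefore G(8) = 3.

3


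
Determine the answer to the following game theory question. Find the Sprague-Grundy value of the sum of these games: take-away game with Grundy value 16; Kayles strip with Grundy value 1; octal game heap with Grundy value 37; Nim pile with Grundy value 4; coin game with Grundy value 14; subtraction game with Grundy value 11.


By the Sprague-Grundy theorem, the Grundy value of a sum of games is the XOR of individual Grundy values.
take-away game: Grundy value = 16. Running XOR: 0 XOR 16 = 16
Kayles strip: Grundy value = 1. Running XOR: 16 XOR 1 = 17
octal game heap: Grundy value = 37. Running XOR: 17 XOR 37 = 52
Nim pile: Grundy value = 4. Running XOR: 52 XOR 4 = 48
coin game: Grundy value = 14. Running XOR: 48 XOR 14 = 62
subtraction game: Grundy value = 11. Running XOR: 62 XOR 11 = 53
The combined Grundy value is 53.

53


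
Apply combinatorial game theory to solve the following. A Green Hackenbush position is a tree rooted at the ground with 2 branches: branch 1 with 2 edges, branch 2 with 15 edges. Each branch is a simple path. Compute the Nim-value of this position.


The tree has 2 branches from the ground vertex.
In Green Hackenbush, the Nim-value of a simple path of length k is k.
Branch 1: length 2, Nim-value = 2
Branch 2: length 15, Nim-value = 15
Total Nim-value = XOR of all branch values:
0 XOR 2 = 2
2 XOR 15 = 13
Nim-value of the tree = 13

13


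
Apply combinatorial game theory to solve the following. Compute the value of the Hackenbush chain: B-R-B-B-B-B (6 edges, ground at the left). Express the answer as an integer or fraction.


Edges (from ground): B-R-B-B-B-B
By Berlekamp's sign-expansion rule, a Blue-Red Hackenbush stalk has the value of the surreal number whose sign sequence is the edge sequence with B -> + and R -> -.
Sign sequence: +-++++
Trace the sign expansion in the surreal number tree, starting from 0:
Edge 1: B (sign +) -> bounds (0, +inf), value = 1
Edge 2: R (sign -) -> bounds (0, 1), value = 1/2
Edge 3: B (sign +) -> bounds (1/2, 1), value = 3/4
Edge 4: B (sign +) -> bounds (3/4, 1), value = 7/8
Edge 5: B (sign +) -> bounds (7/8, 1), value = 15/16
Edge 6: B (sign +) -> bounds (15/16, 1), value = 31/32
Game value = 31/32

31/32


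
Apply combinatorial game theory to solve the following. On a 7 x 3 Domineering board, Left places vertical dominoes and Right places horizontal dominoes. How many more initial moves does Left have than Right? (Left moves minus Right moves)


Board is 7 x 3 (rows x cols).
Left (vertical) placements: (rows-1) * cols = 6 * 3 = 18
Right (horizontal) placements: rows * (cols-1) = 7 * 2 = 14
Advantage = Left - Right = 18 - 14 = 4

4


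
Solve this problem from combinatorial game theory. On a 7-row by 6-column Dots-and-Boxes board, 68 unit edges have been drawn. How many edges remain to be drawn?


Grid: 7 x 6 boxes, i.e. 8 rows and 7 columns of dots.
Horizontal edges: (rows + 1) * cols = 8 * 6 = 48
Vertical edges: rows * (cols + 1) = 7 * 7 = 49
Total edges: 48 + 49 = 97
Edges drawn: 68
Remaining: 97 - 68 = 29

29


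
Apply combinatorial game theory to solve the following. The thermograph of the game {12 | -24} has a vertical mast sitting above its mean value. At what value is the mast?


Game = {12 | -24}, a switch {a | b} with numbers a > b.
Its thermograph has left wall a - t and right wall b + t, which meet at t = (a - b)/2, where both equal (a + b)/2. So the mast (mean value) is at (a + b)/2.
Mean = (12 + (-24))/2 = -12/2 = -6

-6


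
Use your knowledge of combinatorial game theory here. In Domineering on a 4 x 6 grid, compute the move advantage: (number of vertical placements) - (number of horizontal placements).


Board is 4 x 6 (rows x cols).
Left (vertical) placements: (rows-1) * cols = 3 * 6 = 18
Right (horizontal) placements: rows * (cols-1) = 4 * 5 = 20
Advantage = Left - Right = 18 - 20 = -2

-2


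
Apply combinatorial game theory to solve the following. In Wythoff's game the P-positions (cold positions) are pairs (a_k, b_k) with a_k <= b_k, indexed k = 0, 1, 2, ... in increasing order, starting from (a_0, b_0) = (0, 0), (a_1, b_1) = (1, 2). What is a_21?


By Wythoff's theorem, a_k = floor(k * phi) and b_k = floor(k * phi^2) = a_k + k, where phi = (1 + sqrt(5))/2 is the golden ratio.
phi = (1 + sqrt(5))/2 = 1.618034
k = 21
k * phi = 21 * 1.618034 = 33.978714
a_21 = floor(k * phi) = 33

33


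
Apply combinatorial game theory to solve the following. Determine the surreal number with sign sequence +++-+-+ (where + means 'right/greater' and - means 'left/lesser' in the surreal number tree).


Sign expansion: +++-+-+
Rule: track bounds (lo, hi), initially (-inf, +inf). On '+', the current value becomes lo and we move to the simplest number in (value, hi): value + 1 if hi = +inf, otherwise the midpoint (value + hi)/2. On '-', the current value becomes hi and we move to value - 1 if lo = -inf, otherwise the midpoint (lo + value)/2.
Start at 0.
Step 1: sign = +, move right. Bounds: (0, +inf). Value = 1
Step 2: sign = +, move right. Bounds: (1, +inf). Value = 2
Step 3: sign = +, move right. Bounds: (2, +inf). Value = 3
Step 4: sign = -, move left. Bounds: (2, 3). Value = 5/2
Step 5: sign = +, move right. Bounds: (5/2, 3). Value = 11/4
Step 6: sign = -, move left. Bounds: (5/2, 11/4). Value = 21/8
Step 7: sign = +, move right. Bounds: (21/8, 11/4). Value = 43/16
The surreal number with sign expansion +++-+-+ is 43/16.

43/16


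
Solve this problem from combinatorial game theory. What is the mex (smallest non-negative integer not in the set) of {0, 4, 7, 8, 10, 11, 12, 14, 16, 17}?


Set = {0, 4, 7, 8, 10, 11, 12, 14, 16, 17}
0 is in the set.
1 is NOT in the set. This is the mex.
mex = 1

1


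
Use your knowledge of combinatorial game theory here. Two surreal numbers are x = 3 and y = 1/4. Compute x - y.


x = 3, y = 1/4
Converting to common denominator: 4
x = 12/4, y = 1/4
x - y = 3 - 1/4 = 11/4

11/4


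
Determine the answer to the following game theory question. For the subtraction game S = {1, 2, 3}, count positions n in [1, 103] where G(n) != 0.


Subtraction set S = {1, 2, 3}, so G(n) = n mod 4.
G(n) = 0 when n is a multiple of 4.
Multiples of 4 in [1, 103]: 25
N-positions (nonzero Grundy) = 103 - 25 = 78

78


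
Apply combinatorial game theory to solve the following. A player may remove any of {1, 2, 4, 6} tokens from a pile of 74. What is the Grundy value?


The subtraction set is S = {1, 2, 4, 6}.
G(k) = mex{ G(k - s) : s in S, s <= k }. We compute iteratively: G(0) = 0.
G(1) = mex({0}) = 1
G(2) = mex({0, 1}) = 2
G(3) = mex({1, 2}) = 0
G(4) = mex({0, 2}) = 1
G(5) = mex({0, 1}) = 2
G(6) = mex({0, 1, 2}) = 3
G(7) = mex({0, 1, 2, 3}) = 4
G(8) = mex({1, 2, 3, 4}) = 0
G(9) = mex({0, 2, 4}) = 1
G(10) = mex({0, 1, 3}) = 2
G(11) = mex({1, 2, 4}) = 0
G(12) = mex({0, 2, 3}) = 1
G(13) = mex({0, 1, 4}) = 2
Observe that G(8)..G(13) = 0, 1, 2, 0, 1, 2 repeats G(0)..G(5) = 0, 1, 2, 0, 1, 2.
For k >= max(S) = 6, G(k) is determined by the previous 6 values G(k-6)..G(k-1); a window of 6 consecutive values has recurred shifted by 8, so by induction G(k + 8) = G(k) for all k >= 0: the sequence is periodic from the start with period 8.
One period: G(0..7) = 0, 1, 2, 0, 1, 2, 3, 4.
74 mod 8 = 2, so G(74) = G(2) = 2.

2


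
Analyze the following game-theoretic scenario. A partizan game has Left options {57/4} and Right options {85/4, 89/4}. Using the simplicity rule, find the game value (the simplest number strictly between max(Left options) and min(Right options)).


Left options: {57/4}, max = 57/4
Right options: {85/4, 89/4}, min = 85/4
All options are numbers and max(Left) < min(Right), so by the simplicity theorem the value is the simplest (earliest-born) number strictly between 57/4 and 85/4.
Integers 15 through 21 all lie strictly between 57/4 and 85/4.
Among integers, the simplest (lowest birthday = smallest |n|; 0 is born on day 0, +-n on day n) is 15.
No non-integer in the interval can be simpler: if x is a non-integer in the interval, then floor(x) or ceil(x) also lies in the interval (the interval contains an integer), and both are proper prefixes of x's sign expansion, i.e. born earlier. So the game value is 15.
Game value = 15

15


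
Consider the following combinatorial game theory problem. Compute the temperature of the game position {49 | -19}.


The game is {49 | -19}, a switch {a | b} with numbers a > b.
Cooling {a | b} by t gives {a - t | b + t}, which stops being hot when a - t = b + t, i.e. at t = (a - b)/2. So the temperature of a switch is (a - b)/2.
Temperature = (Left option - Right option) / 2
= (49 - (-19)) / 2
= 68 / 2
= 34

34


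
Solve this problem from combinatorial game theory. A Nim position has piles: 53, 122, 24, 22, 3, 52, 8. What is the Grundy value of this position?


We need the XOR (exclusive or) of all pile sizes.
After XOR-ing pile 1 (size 53): 0 XOR 53 = 53
After XOR-ing pile 2 (size 122): 53 XOR 122 = 79
After XOR-ing pile 3 (size 24): 79 XOR 24 = 87
After XOR-ing pile 4 (size 22): 87 XOR 22 = 65
After XOR-ing pile 5 (size 3): 65 XOR 3 = 66
After XOR-ing pile 6 (size 52): 66 XOR 52 = 118
After XOR-ing pile 7 (size 8): 118 XOR 8 = 126
The Nim-value of this position is 126.

126


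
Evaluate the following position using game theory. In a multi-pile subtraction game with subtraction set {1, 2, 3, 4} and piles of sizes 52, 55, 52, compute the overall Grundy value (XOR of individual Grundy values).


Subtraction set: {1, 2, 3, 4}
For this subtraction set, G(n) = n mod 5 (period = max + 1 = 5).
Pile 1 (size 52): G(52) = 52 mod 5 = 2
Pile 2 (size 55): G(55) = 55 mod 5 = 0
Pile 3 (size 52): G(52) = 52 mod 5 = 2
Total Grundy value = XOR of all: 2 XOR 0 XOR 2 = 0

0


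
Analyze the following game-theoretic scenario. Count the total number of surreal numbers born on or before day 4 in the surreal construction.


Day 0: {|} = 0 is born. Count = 1.
Day n: the number of surreal numbers born by day n is 2^(n+1) - 1.
By day 0: 2^1 - 1 = 1
By day 1: 2^2 - 1 = 3
By day 2: 2^3 - 1 = 7
By day 3: 2^4 - 1 = 15
By day 4: 2^5 - 1 = 31
By day 4: 31 surreal numbers.

31


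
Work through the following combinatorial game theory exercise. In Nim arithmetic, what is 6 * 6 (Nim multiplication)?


Nim multiplication is bilinear over XOR: (u XOR v) * w = (u*w) XOR (v*w).
So we split each operand into its bit components and XOR the pairwise Nim products.
6 = 2 + 4 (as XOR of powers of 2).
6 = 2 + 4 (as XOR of powers of 2).
Using the standard Nim-product table on single bits:
  2*2 = 3,   2*4 = 8,   2*8 = 12,
  4*4 = 6,   4*8 = 11,  8*8 = 13,
and  1*x = x (identity), k*l = l*k (commutative).
Pairwise Nim products:
  2 * 2 = 3
  2 * 4 = 8
  4 * 2 = 8
  4 * 4 = 6
XOR them: 3 XOR 8 XOR 8 XOR 6 = 5.
Result: 6 * 6 = 5 (in Nim).

5


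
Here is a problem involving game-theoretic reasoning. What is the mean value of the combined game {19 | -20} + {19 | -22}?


G1 = {19 | -20}, G2 = {19 | -22}
Each is a switch {a | b} with numbers a > b; its mean value is (a + b)/2, and mean value is additive over game sums: m(G1 + G2) = m(G1) + m(G2).
Mean of G1 = (19 + (-20))/2 = -1/2 = -1/2
Mean of G2 = (19 + (-22))/2 = -3/2 = -3/2
Mean of G1 + G2 = -1/2 + -3/2 = -2

-2


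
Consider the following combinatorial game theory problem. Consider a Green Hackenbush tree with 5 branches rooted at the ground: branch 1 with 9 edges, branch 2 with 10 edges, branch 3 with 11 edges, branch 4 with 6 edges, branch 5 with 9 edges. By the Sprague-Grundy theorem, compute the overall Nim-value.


The tree has 5 branches from the ground vertex.
In Green Hackenbush, the Nim-value of a simple path of length k is k.
Branch 1: length 9, Nim-value = 9
Branch 2: length 10, Nim-value = 10
Branch 3: length 11, Nim-value = 11
Branch 4: length 6, Nim-value = 6
Branch 5: length 9, Nim-value = 9
Total Nim-value = XOR of all branch values:
0 XOR 9 = 9
9 XOR 10 = 3
3 XOR 11 = 8
8 XOR 6 = 14
14 XOR 9 = 7
Nim-value of the tree = 7

7
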